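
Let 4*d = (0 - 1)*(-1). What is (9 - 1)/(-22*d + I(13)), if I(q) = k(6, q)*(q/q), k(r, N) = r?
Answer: 16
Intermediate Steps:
I(q) = 6 (I(q) = 6*(q/q) = 6*1 = 6)
d = ¼ (d = ((0 - 1)*(-1))/4 = (-1*(-1))/4 = (¼)*1 = ¼ ≈ 0.25000)
(9 - 1)/(-22*d + I(13)) = (9 - 1)/(-22*¼ + 6) = 8/(-11/2 + 6) = 8/(½) = 2*8 = 16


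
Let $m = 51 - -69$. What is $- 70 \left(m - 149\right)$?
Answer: $2030$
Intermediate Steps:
$m = 120$ ($m = 51 + 69 = 120$)
$- 70 \left(m - 149\right) = - 70 \left(120 - 149\right) = \left(-70\right) \left(-29\right) = 2030$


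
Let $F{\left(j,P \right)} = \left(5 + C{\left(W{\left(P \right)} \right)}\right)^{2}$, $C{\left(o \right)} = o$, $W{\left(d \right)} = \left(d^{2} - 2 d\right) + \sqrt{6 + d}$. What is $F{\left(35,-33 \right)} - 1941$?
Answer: $1343632 + 6960 i \sqrt{3} \approx 1.3436 \cdot 10^{6} + 12055.0 i$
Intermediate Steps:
$W{\left(d \right)} = d^{2} + \sqrt{6 + d} - 2 d$
$F{\left(j,P \right)} = \left(5 + P^{2} + \sqrt{6 + P} - 2 P\right)^{2}$ ($F{\left(j,P \right)} = \left(5 + \left(P^{2} + \sqrt{6 + P} - 2 P\right)\right)^{2} = \left(5 + P^{2} + \sqrt{6 + P} - 2 P\right)^{2}$)
$F{\left(35,-33 \right)} - 1941 = \left(5 + \left(-33\right)^{2} + \sqrt{6 - 33} - -66\right)^{2} - 1941 = \left(5 + 1089 + \sqrt{-27} + 66\right)^{2} - 1941 = \left(5 + 1089 + 3 i \sqrt{3} + 66\right)^{2} - 1941 = \left(1160 + 3 i \sqrt{3}\right)^{2} - 1941 = -1941 + \left(1160 + 3 i \sqrt{3}\right)^{2}$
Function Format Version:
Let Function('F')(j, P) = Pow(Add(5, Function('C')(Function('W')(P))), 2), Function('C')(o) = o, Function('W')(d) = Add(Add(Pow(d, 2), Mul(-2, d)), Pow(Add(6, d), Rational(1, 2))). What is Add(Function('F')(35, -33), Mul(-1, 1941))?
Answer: Add(1343632, Mul(6960, I, Pow(3, Rational(1, 2)))) ≈ Add(1.3436e+6, Mul(12055., I))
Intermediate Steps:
Function('W')(d) = Add(Pow(d, 2), Pow(Add(6, d), Rational(1, 2)), Mul(-2, d))
Function('F')(j, P) = Pow(Add(5, Pow(P, 2), Pow(Add(6, P), Rational(1, 2)), Mul(-2, P)), 2) (Function('F')(j, P) = Pow(Add(5, Add(Pow(P, 2), Pow(Add(6, P), Rational(1, 2)), Mul(-2, P))), 2) = Pow(Add(5, Pow(P, 2), Pow(Add(6, P), Rational(1, 2)), Mul(-2, P)), 2))
Add(Function('F')(35, -33), Mul(-1, 1941)) = Add(Pow(Add(5, Pow(-33, 2), Pow(Add(6, -33), Rational(1, 2)), Mul(-2, -33)), 2), Mul(-1, 1941)) = Add(Pow(Add(5, 1089, Pow(-27, Rational(1, 2)), 66), 2), -1941) = Add(Pow(Add(5, 1089, Mul(3, I, Pow(3, Rational(1, 2))), 66), 2), -1941) = Add(Pow(Add(1160, Mul(3, I, Pow(3, Rational(1, 2)))), 2), -1941) = Add(-1941, Pow(Add(1160, Mul(3, I, Pow(3, Rational(1, 2)))), 2))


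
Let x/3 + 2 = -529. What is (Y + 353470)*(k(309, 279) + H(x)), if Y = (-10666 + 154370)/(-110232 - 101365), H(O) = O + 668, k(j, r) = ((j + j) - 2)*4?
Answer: 115106500696554/211597 ≈ 5.4399e+8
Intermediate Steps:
x = -1593 (x = -6 + 3*(-529) = -6 - 1587 = -1593)
k(j, r) = -8 + 8*j (k(j, r) = (2*j - 2)*4 = (-2 + 2*j)*4 = -8 + 8*j)
H(O) = 668 + O
Y = -143704/211597 (Y = 143704/(-211597) = 143704*(-1/211597) = -143704/211597 ≈ -0.67914)
(Y + 353470)*(k(309, 279) + H(x)) = (-143704/211597 + 353470)*((-8 + 8*309) + (668 - 1593)) = 74793047886*((-8 + 2472) - 925)/211597 = 74793047886*(2464 - 925)/211597 = (74793047886/211597)*1539 = 115106500696554/211597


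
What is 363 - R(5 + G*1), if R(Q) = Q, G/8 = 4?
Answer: 326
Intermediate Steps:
G = 32 (G = 8*4 = 32)
363 - R(5 + G*1) = 363 - (5 + 32*1) = 363 - (5 + 32) = 363 - 1*37 = 363 - 37 = 326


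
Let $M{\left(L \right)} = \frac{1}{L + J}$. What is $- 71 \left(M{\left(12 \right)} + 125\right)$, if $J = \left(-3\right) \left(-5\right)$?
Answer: $- \frac{239696}{27} \approx -8877.6$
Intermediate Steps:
$J = 15$
$M{\left(L \right)} = \frac{1}{15 + L}$ ($M{\left(L \right)} = \frac{1}{L + 15} = \frac{1}{15 + L}$)
$- 71 \left(M{\left(12 \right)} + 125\right) = - 71 \left(\frac{1}{15 + 12} + 125\right) = - 71 \left(\frac{1}{27} + 125\right) = \left(-71\right) \frac{3376}{27} = - \frac{239696}{27}$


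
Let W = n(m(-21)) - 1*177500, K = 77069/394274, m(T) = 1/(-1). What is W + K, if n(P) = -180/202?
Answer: -7068374835691/39821674 ≈ -1.7750e+5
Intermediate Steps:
m(T) = -1
n(P) = -90/101 (n(P) = -180*1/202 = -90/101)
K = 77069/394274 (K = 77069*(1/394274) = 77069/394274 ≈ 0.19547)
W = -17927590/101 (W = -90/101 - 1*177500 = -90/101 - 177500 = -17927590/101 ≈ -1.7750e+5)
W + K = -17927590/101 + 77069/394274 = -7068374835691/39821674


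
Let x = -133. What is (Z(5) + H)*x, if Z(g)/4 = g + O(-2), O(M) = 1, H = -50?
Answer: 3458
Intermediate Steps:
Z(g) = 4 + 4*g (Z(g) = 4*(g + 1) = 4*(1 + g) = 4 + 4*g)
(Z(5) + H)*x = ((4 + 4*5) - 50)*(-133) = ((4 + 20) - 50)*(-133) = (24 - 50)*(-133) = -26*(-133) = 3458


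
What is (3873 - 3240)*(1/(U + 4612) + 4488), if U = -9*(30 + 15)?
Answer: 11951683761/4207 ≈ 2.8409e+6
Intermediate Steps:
U = -405 (U = -9*45 = -405)
(3873 - 3240)*(1/(U + 4612) + 4488) = (3873 - 3240)*(1/(-405 + 4612) + 4488) = 633*(1/4207 + 4488) = 633*(18881017/4207) = 11951683761/4207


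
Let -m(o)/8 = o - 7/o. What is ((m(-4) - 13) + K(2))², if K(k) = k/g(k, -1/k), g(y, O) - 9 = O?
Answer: 7921/289 ≈ 27.408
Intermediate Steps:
g(y, O) = 9 + O
m(o) = -8*o + 56/o (m(o) = -8*(o - 7/o) = -8*o + 56/o)
K(k) = k/(9 - 1/k)
((m(-4) - 13) + K(2))² = (((-8*(-4) + 56/(-4)) - 13) + 2²/(-1 + 9*2))² = (((32 + 56*(-¼)) - 13) + 4/(-1 + 18))² = (((32 - 14) - 13) + 4/17)² = ((18 - 13) + 4*(1/17))² = (5 + 4/17)² = (89/17)² = 7921/289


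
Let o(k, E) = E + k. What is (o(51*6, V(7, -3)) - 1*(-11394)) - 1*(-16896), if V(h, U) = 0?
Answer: 28596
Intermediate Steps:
(o(51*6, V(7, -3)) - 1*(-11394)) - 1*(-16896) = ((0 + 51*6) - 1*(-11394)) - 1*(-16896) = ((0 + 306) + 11394) + 16896 = (306 + 11394) + 16896 = 11700 + 16896 = 28596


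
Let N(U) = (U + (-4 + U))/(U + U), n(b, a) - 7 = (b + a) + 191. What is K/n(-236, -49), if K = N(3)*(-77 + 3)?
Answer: 74/261 ≈ 0.28352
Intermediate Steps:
n(b, a) = 198 + a + b (n(b, a) = 7 + ((b + a) + 191) = 7 + ((a + b) + 191) = 7 + (191 + a + b) = 198 + a + b)
N(U) = (-4 + 2*U)/(2*U) (N(U) = (-4 + 2*U)/((2*U)) = (-4 + 2*U)*(1/(2*U)) = (-4 + 2*U)/(2*U))
K = -74/3 (K = ((-2 + 3)/3)*(-77 + 3) = ((⅓)*1)*(-74) = (⅓)*(-74) = -74/3 ≈ -24.667)
K/n(-236, -49) = -74/(3*(198 - 49 - 236)) = -74/3/(-87) = -74/3*(-1/87) = 74/261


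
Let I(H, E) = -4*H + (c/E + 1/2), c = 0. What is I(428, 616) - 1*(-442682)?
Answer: 881941/2 ≈ 4.4097e+5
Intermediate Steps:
I(H, E) = 1/2 - 4*H (I(H, E) = -4*H + (0/E + 1/2) = -4*H + (0 + 1*(1/2)) = -4*H + (0 + 1/2) = -4*H + 1/2 = 1/2 - 4*H)
I(428, 616) - 1*(-442682) = (1/2 - 4*428) - 1*(-442682) = (1/2 - 1712) + 442682 = -3423/2 + 442682 = 881941/2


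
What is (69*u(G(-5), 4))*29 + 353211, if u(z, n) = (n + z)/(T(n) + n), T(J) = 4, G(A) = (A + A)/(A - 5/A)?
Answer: 5677389/16 ≈ 3.5484e+5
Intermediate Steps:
G(A) = 2*A/(A - 5/A) (G(A) = (2*A)/(A - 5/A) = 2*A/(A - 5/A))
u(z, n) = (n + z)/(4 + n)
(69*u(G(-5), 4))*29 + 353211 = (69*((4 + 2*(-5)**2/(-5 + (-5)**2))/(4 + 4)))*29 + 353211 = (69*((4 + 2*25/(-5 + 25))/8))*29 + 353211 = (69*((4 + 2*25/20)/8))*29 + 353211 = (69*((4 + 2*25*(1/20))/8))*29 + 353211 = (69*((4 + 5/2)/8))*29 + 353211 = (69*((1/8)*(13/2)))*29 + 353211 = (69*(13/16))*29 + 353211 = (897/16)*29 + 353211 = 26013/16 + 353211 = 5677389/16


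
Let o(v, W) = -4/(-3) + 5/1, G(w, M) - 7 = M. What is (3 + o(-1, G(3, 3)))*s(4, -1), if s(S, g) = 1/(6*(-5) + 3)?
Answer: -28/81 ≈ -0.34568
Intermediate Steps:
s(S, g) = -1/27 (s(S, g) = 1/(-30 + 3) = 1/(-27) = -1/27)
G(w, M) = 7 + M
o(v, W) = 19/3 (o(v, W) = -4*(-⅓) + 5*1 = 4/3 + 5 = 19/3)
(3 + o(-1, G(3, 3)))*s(4, -1) = (3 + 19/3)*(-1/27) = (28/3)*(-1/27) = -28/81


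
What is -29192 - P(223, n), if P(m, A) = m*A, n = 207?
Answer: -75353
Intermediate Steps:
P(m, A) = A*m
-29192 - P(223, n) = -29192 - 207*223 = -29192 - 1*46161 = -29192 - 46161 = -75353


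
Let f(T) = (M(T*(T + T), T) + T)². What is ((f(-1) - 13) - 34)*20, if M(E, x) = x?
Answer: -860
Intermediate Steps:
f(T) = 4*T² (f(T) = (T + T)² = (2*T)² = 4*T²)
((f(-1) - 13) - 34)*20 = ((4*(-1)² - 13) - 34)*20 = ((4*1 - 13) - 34)*20 = ((4 - 13) - 34)*20 = (-9 - 34)*20 = -43*20 = -860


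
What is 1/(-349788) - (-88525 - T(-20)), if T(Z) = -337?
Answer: 30847104143/349788 ≈ 88188.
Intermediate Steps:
1/(-349788) - (-88525 - T(-20)) = 1/(-349788) - (-88525 - 1*(-337)) = -1/349788 - (-88525 + 337) = -1/349788 - 1*(-88188) = -1/349788 + 88188 = 30847104143/349788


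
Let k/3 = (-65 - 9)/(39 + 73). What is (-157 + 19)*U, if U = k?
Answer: 7659/28 ≈ 273.54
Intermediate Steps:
k = -111/56 (k = 3*((-65 - 9)/(39 + 73)) = 3*(-74/112) = 3*(-74*1/112) = 3*(-37/56) = -111/56 ≈ -1.9821)
U = -111/56 ≈ -1.9821
(-157 + 19)*U = (-157 + 19)*(-111/56) = -138*(-111/56) = 7659/28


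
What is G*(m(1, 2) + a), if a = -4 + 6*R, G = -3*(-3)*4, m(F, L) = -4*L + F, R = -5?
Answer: -1476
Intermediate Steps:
m(F, L) = F - 4*L
G = 36 (G = 9*4 = 36)
a = -34 (a = -4 + 6*(-5) = -4 - 30 = -34)
G*(m(1, 2) + a) = 36*((1 - 4*2) - 34) = 36*((1 - 8) - 34) = 36*(-7 - 34) = 36*(-41) = -1476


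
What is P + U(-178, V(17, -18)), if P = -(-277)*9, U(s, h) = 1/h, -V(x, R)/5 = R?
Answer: 224371/90 ≈ 2493.0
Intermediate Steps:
V(x, R) = -5*R
P = 2493 (P = -1*(-2493) = 2493)
P + U(-178, V(17, -18)) = 2493 + 1/(-5*(-18)) = 2493 + 1/90 = 224371/90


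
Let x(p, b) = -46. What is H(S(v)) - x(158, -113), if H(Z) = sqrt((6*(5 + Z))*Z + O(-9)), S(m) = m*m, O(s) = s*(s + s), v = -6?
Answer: 46 + 3*sqrt(1002) ≈ 140.96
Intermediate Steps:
O(s) = 2*s**2 (O(s) = s*(2*s) = 2*s**2)
S(m) = m**2
H(Z) = sqrt(162 + Z*(30 + 6*Z)) (H(Z) = sqrt((6*(5 + Z))*Z + 2*(-9)**2) = sqrt((30 + 6*Z)*Z + 2*81) = sqrt(Z*(30 + 6*Z) + 162) = sqrt(162 + Z*(30 + 6*Z)))
H(S(v)) - x(158, -113) = sqrt(162 + 6*((-6)**2)**2 + 30*(-6)**2) - 1*(-46) = sqrt(162 + 6*36**2 + 30*36) + 46 = sqrt(162 + 6*1296 + 1080) + 46 = sqrt(162 + 7776 + 1080) + 46 = sqrt(9018) + 46 = 3*sqrt(1002) + 46 = 46 + 3*sqrt(1002)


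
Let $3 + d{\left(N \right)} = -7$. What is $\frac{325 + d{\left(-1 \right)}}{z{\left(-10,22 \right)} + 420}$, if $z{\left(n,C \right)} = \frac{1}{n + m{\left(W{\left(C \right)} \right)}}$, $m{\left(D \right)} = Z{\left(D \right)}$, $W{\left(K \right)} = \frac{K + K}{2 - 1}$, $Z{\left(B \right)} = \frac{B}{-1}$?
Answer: $\frac{17010}{22679} \approx 0.75003$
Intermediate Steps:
$d{\left(N \right)} = -10$ ($d{\left(N \right)} = -3 - 7 = -10$)
$Z{\left(B \right)} = - B$ ($Z{\left(B \right)} = B \left(-1\right) = - B$)
$W{\left(K \right)} = 2 K$ ($W{\left(K \right)} = \frac{2 K}{1} = 2 K 1 = 2 K$)
$m{\left(D \right)} = - D$
$z{\left(n,C \right)} = \frac{1}{n - 2 C}$
$\frac{325 + d{\left(-1 \right)}}{z{\left(-10,22 \right)} + 420} = \frac{325 - 10}{\frac{1}{-10 - 44} + 420} = \frac{315}{\frac{1}{-10 - 44} + 420} = \frac{315}{\frac{1}{-54} + 420} = \frac{315}{- \frac{1}{54} + 420} = \frac{315}{\frac{22679}{54}} = 315 \cdot \frac{54}{22679} = \frac{17010}{22679}$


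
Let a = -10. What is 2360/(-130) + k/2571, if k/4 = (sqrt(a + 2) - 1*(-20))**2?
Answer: -586372/33423 + 320*I*sqrt(2)/2571 ≈ -17.544 + 0.17602*I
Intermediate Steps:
k = 4*(20 + 2*I*sqrt(2))**2 (k = 4*(sqrt(-10 + 2) - 1*(-20))**2 = 4*(sqrt(-8) + 20)**2 = 4*(2*I*sqrt(2) + 20)**2 = 4*(20 + 2*I*sqrt(2))**2 ≈ 1568.0 + 452.55*I)
2360/(-130) + k/2571 = 2360/(-130) + (1568 + 320*I*sqrt(2))/2571 = 2360*(-1/130) + (1568 + 320*I*sqrt(2))*(1/2571) = -236/13 + (1568/2571 + 320*I*sqrt(2)/2571) = -586372/33423 + 320*I*sqrt(2)/2571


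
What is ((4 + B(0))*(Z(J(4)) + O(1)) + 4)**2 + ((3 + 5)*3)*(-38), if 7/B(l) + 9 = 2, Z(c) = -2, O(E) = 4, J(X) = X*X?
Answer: -812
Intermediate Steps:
J(X) = X**2
B(l) = -1 (B(l) = 7/(-9 + 2) = 7/(-7) = 7*(-1/7) = -1)
((4 + B(0))*(Z(J(4)) + O(1)) + 4)**2 + ((3 + 5)*3)*(-38) = ((4 - 1)*(-2 + 4) + 4)**2 + ((3 + 5)*3)*(-38) = (3*2 + 4)**2 + (8*3)*(-38) = (6 + 4)**2 + 24*(-38) = 10**2 - 912 = 100 - 912 = -812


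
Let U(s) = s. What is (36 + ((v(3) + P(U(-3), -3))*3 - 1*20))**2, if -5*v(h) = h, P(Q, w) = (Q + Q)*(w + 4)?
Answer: 361/25 ≈ 14.440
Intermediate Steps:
P(Q, w) = 2*Q*(4 + w) (P(Q, w) = (2*Q)*(4 + w) = 2*Q*(4 + w))
v(h) = -h/5
(36 + ((v(3) + P(U(-3), -3))*3 - 1*20))**2 = (36 + ((-1/5*3 + 2*(-3)*(4 - 3))*3 - 1*20))**2 = (36 + ((-3/5 + 2*(-3)*1)*3 - 20))**2 = (36 + ((-3/5 - 6)*3 - 20))**2 = (36 + (-33/5*3 - 20))**2 = (36 + (-99/5 - 20))**2 = (36 - 199/5)**2 = (-19/5)**2 = 361/25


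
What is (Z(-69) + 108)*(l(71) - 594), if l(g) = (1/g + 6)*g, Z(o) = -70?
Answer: -6346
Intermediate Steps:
l(g) = g*(6 + 1/g) (l(g) = (6 + 1/g)*g = g*(6 + 1/g))
(Z(-69) + 108)*(l(71) - 594) = (-70 + 108)*((1 + 6*71) - 594) = 38*((1 + 426) - 594) = 38*(427 - 594) = 38*(-167) = -6346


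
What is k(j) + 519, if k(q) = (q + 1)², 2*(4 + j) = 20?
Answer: 568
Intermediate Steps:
j = 6 (j = -4 + (½)*20 = -4 + 10 = 6)
k(q) = (1 + q)²
k(j) + 519 = (1 + 6)² + 519 = 7² + 519 = 49 + 519 = 568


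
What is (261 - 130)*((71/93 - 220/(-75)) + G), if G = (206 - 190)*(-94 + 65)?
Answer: -9346457/155 ≈ -60300.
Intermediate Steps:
G = -464 (G = 16*(-29) = -464)
(261 - 130)*((71/93 - 220/(-75)) + G) = (261 - 130)*((71/93 - 220/(-75)) - 464) = 131*((71*(1/93) - 220*(-1/75)) - 464) = 131*((71/93 + 44/15) - 464) = 131*(573/155 - 464) = 131*(-71347/155) = -9346457/155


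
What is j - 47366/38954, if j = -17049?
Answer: -332087056/19477 ≈ -17050.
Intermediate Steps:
j - 47366/38954 = -17049 - 47366/38954 = -17049 - 1*23683/19477 = -17049 - 23683/19477 = -332087056/19477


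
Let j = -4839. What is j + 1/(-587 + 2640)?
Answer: -9934466/2053 ≈ -4839.0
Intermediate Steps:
j + 1/(-587 + 2640) = -4839 + 1/(-587 + 2640) = -4839 + 1/2053 = -9934466/2053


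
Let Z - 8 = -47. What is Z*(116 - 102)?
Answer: -546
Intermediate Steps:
Z = -39 (Z = 8 - 47 = -39)
Z*(116 - 102) = -39*(116 - 102) = -39*14 = -546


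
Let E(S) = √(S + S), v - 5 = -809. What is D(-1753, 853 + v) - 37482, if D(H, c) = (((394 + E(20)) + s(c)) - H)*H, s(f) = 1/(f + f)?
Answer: -372516707/98 - 3506*√10 ≈ -3.8123e+6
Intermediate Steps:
v = -804 (v = 5 - 809 = -804)
E(S) = √2*√S (E(S) = √(2*S) = √2*√S)
s(f) = 1/(2*f)
D(H, c) = H*(394 + 1/(2*c) - H + 2*√10) (D(H, c) = (((394 + √2*√20) + 1/(2*c)) - H)*H = (((394 + √2*(2*√5)) + 1/(2*c)) - H)*H = (((394 + 2*√10) + 1/(2*c)) - H)*H = ((394 + 1/(2*c) + 2*√10) - H)*H = (394 + 1/(2*c) - H + 2*√10)*H = H*(394 + 1/(2*c) - H + 2*√10))
D(-1753, 853 + v) - 37482 = (½)*(-1753)*(1 + 2*(853 - 804)*(394 - 1*(-1753) + 2*√10))/(853 - 804) - 37482 = (½)*(-1753)*(1 + 2*49*(394 + 1753 + 2*√10))/49 - 37482 = (½)*(-1753)*(1/49)*(1 + 2*49*(2147 + 2*√10)) - 37482 = (½)*(-1753)*(1/49)*(1 + (210406 + 196*√10)) - 37482 = (½)*(-1753)*(1/49)*(210407 + 196*√10) - 37482 = (-368843471/98 - 3506*√10) - 37482 = -372516707/98 - 3506*√10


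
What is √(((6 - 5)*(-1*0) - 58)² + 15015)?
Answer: √18379 ≈ 135.57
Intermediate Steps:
√(((6 - 5)*(-1*0) - 58)² + 15015) = √((1*0 - 58)² + 15015) = √((0 - 58)² + 15015) = √((-58)² + 15015) = √(3364 + 15015) = √18379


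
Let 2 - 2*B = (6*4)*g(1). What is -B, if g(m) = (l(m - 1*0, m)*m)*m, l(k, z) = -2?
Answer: -25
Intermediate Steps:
g(m) = -2*m**2 (g(m) = (-2*m)*m = -2*m**2)
B = 25 (B = 1 - 6*4*(-2*1**2)/2 = 1 - 12*(-2*1) = 1 - 12*(-2) = 1 - 1/2*(-48) = 1 + 24 = 25)
-B = -1*25 = -25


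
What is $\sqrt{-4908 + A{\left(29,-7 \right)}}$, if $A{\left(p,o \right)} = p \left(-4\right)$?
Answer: $4 i \sqrt{314} \approx 70.88 i$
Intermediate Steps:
$A{\left(p,o \right)} = - 4 p$
$\sqrt{-4908 + A{\left(29,-7 \right)}} = \sqrt{-4908 - 116} = \sqrt{-5024} = 4 i \sqrt{314}$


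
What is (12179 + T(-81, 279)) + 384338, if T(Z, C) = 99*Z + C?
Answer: 388777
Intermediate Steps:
T(Z, C) = C + 99*Z
(12179 + T(-81, 279)) + 384338 = (12179 + (279 + 99*(-81))) + 384338 = (12179 + (279 - 8019)) + 384338 = (12179 - 7740) + 384338 = 4439 + 384338 = 388777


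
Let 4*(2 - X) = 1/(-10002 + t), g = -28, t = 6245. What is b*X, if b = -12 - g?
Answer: 120228/3757 ≈ 32.001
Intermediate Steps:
X = 30057/15028 (X = 2 - 1/(4*(-10002 + 6245)) = 2 - ¼/(-3757) = 2 - ¼*(-1/3757) = 2 + 1/15028 = 30057/15028 ≈ 2.0001)
b = 16 (b = -12 - 1*(-28) = -12 + 28 = 16)
b*X = 16*(30057/15028) = 120228/3757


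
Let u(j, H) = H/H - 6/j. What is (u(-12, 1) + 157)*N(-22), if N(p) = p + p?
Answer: -6974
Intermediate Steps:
N(p) = 2*p
u(j, H) = 1 - 6/j
(u(-12, 1) + 157)*N(-22) = ((-6 - 12)/(-12) + 157)*(2*(-22)) = (-1/12*(-18) + 157)*(-44) = (3/2 + 157)*(-44) = (317/2)*(-44) = -6974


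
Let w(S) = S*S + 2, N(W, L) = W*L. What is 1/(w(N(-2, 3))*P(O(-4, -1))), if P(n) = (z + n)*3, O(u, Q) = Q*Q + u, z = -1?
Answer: -1/456 ≈ -0.0021930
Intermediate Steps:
O(u, Q) = u + Q² (O(u, Q) = Q² + u = u + Q²)
N(W, L) = L*W
w(S) = 2 + S² (w(S) = S² + 2 = 2 + S²)
P(n) = -3 + 3*n (P(n) = (-1 + n)*3 = -3 + 3*n)
1/(w(N(-2, 3))*P(O(-4, -1))) = 1/((2 + (3*(-2))²)*(-3 + 3*(-4 + (-1)²))) = 1/((2 + (-6)²)*(-3 + 3*(-4 + 1))) = 1/((2 + 36)*(-3 + 3*(-3))) = 1/(38*(-3 - 9)) = 1/(38*(-12)) = 1/(-456) = -1/456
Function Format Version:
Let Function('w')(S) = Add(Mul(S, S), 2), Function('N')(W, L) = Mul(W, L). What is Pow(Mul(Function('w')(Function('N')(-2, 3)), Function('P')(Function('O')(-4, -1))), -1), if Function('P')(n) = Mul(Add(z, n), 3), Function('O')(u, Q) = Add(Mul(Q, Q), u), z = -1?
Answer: Rational(-1, 456) ≈ -0.0021930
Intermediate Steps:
Function('O')(u, Q) = Add(u, Pow(Q, 2)) (Function('O')(u, Q) = Add(Pow(Q, 2), u) = Add(u, Pow(Q, 2)))
Function('N')(W, L) = Mul(L, W)
Function('w')(S) = Add(2, Pow(S, 2)) (Function('w')(S) = Add(Pow(S, 2), 2) = Add(2, Pow(S, 2)))
Function('P')(n) = Add(-3, Mul(3, n)) (Function('P')(n) = Mul(Add(-1, n), 3) = Add(-3, Mul(3, n)))
Pow(Mul(Function('w')(Function('N')(-2, 3)), Function('P')(Function('O')(-4, -1))), -1) = Pow(Mul(Add(2, Pow(Mul(3, -2), 2)), Add(-3, Mul(3, Add(-4, Pow(-1, 2))))), -1) = Pow(Mul(Add(2, Pow(-6, 2)), Add(-3, Mul(3, Add(-4, 1)))), -1) = Pow(Mul(Add(2, 36), Add(-3, Mul(3, -3))), -1) = Pow(Mul(38, Add(-3, -9)), -1) = Pow(Mul(38, -12), -1) = Pow(-456, -1) = Rational(-1, 456)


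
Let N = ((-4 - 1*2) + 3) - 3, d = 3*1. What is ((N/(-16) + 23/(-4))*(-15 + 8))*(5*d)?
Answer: 4515/8 ≈ 564.38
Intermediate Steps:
d = 3
N = -6 (N = ((-4 - 2) + 3) - 3 = (-6 + 3) - 3 = -3 - 3 = -6)
((N/(-16) + 23/(-4))*(-15 + 8))*(5*d) = ((-6/(-16) + 23/(-4))*(-15 + 8))*(5*3) = ((-6*(-1/16) + 23*(-1/4))*(-7))*15 = ((3/8 - 23/4)*(-7))*15 = -43/8*(-7)*15 = (301/8)*15 = 4515/8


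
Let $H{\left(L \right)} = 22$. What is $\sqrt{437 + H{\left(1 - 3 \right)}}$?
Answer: $3 \sqrt{51} \approx 21.424$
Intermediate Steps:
$\sqrt{437 + H{\left(1 - 3 \right)}} = \sqrt{437 + 22} = \sqrt{459} = 3 \sqrt{51}$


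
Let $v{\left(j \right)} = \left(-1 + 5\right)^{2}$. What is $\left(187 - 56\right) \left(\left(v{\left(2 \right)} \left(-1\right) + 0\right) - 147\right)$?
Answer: $-21353$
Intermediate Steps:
$v{\left(j \right)} = 16$ ($v{\left(j \right)} = 4^{2} = 16$)
$\left(187 - 56\right) \left(\left(v{\left(2 \right)} \left(-1\right) + 0\right) - 147\right) = \left(187 - 56\right) \left(\left(16 \left(-1\right) + 0\right) - 147\right) = 131 \left(\left(-16 + 0\right) - 147\right) = 131 \left(-16 - 147\right) = 131 \left(-163\right) = -21353$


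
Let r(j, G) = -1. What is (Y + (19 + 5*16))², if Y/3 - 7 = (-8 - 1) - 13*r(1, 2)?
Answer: 17424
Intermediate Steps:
Y = 33 (Y = 21 + 3*((-8 - 1) - 13*(-1)) = 21 + 3*(-9 + 13) = 21 + 3*4 = 21 + 12 = 33)
(Y + (19 + 5*16))² = (33 + (19 + 5*16))² = (33 + (19 + 80))² = (33 + 99)² = 132² = 17424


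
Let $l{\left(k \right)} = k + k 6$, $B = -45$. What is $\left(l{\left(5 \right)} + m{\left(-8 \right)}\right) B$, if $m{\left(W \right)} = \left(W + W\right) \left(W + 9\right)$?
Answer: $-855$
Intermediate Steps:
$l{\left(k \right)} = 7 k$ ($l{\left(k \right)} = k + 6 k = 7 k$)
$m{\left(W \right)} = 2 W \left(9 + W\right)$
$\left(l{\left(5 \right)} + m{\left(-8 \right)}\right) B = \left(7 \cdot 5 + 2 \left(-8\right) \left(9 - 8\right)\right) \left(-45\right) = \left(35 + 2 \left(-8\right) 1\right) \left(-45\right) = \left(35 - 16\right) \left(-45\right) = 19 \left(-45\right) = -855$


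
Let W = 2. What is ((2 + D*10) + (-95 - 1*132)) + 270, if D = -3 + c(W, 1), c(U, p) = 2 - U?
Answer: 15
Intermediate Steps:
D = -3 (D = -3 + (2 - 1*2) = -3 + (2 - 2) = -3 + 0 = -3)
((2 + D*10) + (-95 - 1*132)) + 270 = ((2 - 3*10) + (-95 - 1*132)) + 270 = ((2 - 30) + (-95 - 132)) + 270 = (-28 - 227) + 270 = -255 + 270 = 15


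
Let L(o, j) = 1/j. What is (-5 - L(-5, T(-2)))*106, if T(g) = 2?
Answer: -583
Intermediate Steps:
(-5 - L(-5, T(-2)))*106 = (-5 - 1/2)*106 = (-5 - 1*½)*106 = (-5 - ½)*106 = -11/2*106 = -583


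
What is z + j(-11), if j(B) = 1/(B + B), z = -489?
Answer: -10759/22 ≈ -489.05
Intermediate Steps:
j(B) = 1/(2*B)
z + j(-11) = -489 + (½)/(-11) = -489 + (½)*(-1/11) = -489 - 1/22 = -10759/22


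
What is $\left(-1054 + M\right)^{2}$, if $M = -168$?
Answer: $1493284$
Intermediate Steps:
$\left(-1054 + M\right)^{2} = \left(-1054 - 168\right)^{2} = \left(-1222\right)^{2} = 1493284$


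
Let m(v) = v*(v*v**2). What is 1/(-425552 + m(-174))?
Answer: 1/916210624 ≈ 1.0915e-9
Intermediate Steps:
m(v) = v**4 (m(v) = v*v**3 = v**4)
1/(-425552 + m(-174)) = 1/(-425552 + (-174)**4) = 1/(-425552 + 916636176) = 1/916210624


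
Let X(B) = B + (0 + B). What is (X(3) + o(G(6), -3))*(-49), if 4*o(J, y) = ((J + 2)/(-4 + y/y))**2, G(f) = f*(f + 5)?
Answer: -59290/9 ≈ -6587.8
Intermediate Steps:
X(B) = 2*B (X(B) = B + B = 2*B)
G(f) = f*(5 + f)
o(J, y) = (-2/3 - J/3)**2/4 (o(J, y) = ((J + 2)/(-4 + y/y))**2/4 = ((2 + J)/(-4 + 1))**2/4 = ((2 + J)/(-3))**2/4 = ((2 + J)*(-1/3))**2/4 = (-2/3 - J/3)**2/4)
(X(3) + o(G(6), -3))*(-49) = (2*3 + (2 + 6*(5 + 6))**2/36)*(-49) = (6 + (2 + 6*11)**2/36)*(-49) = (6 + (2 + 66)**2/36)*(-49) = (6 + (1/36)*68**2)*(-49) = (6 + (1/36)*4624)*(-49) = (6 + 1156/9)*(-49) = (1210/9)*(-49) = -59290/9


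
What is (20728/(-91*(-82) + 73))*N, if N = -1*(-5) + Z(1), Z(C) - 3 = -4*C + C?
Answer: 20728/1507 ≈ 13.754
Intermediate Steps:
Z(C) = 3 - 3*C (Z(C) = 3 + (-4*C + C) = 3 - 3*C)
N = 5 (N = -1*(-5) + (3 - 3*1) = 5 + (3 - 3) = 5 + 0 = 5)
(20728/(-91*(-82) + 73))*N = (20728/(-91*(-82) + 73))*5 = (20728/(7462 + 73))*5 = (20728/7535)*5 = 20728/1507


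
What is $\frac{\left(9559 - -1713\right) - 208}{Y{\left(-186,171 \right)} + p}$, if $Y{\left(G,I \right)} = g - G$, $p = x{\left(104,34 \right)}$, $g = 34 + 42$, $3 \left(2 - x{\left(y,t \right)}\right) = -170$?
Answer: $\frac{16596}{481} \approx 34.503$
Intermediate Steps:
$x{\left(y,t \right)} = \frac{176}{3}$ ($x{\left(y,t \right)} = 2 - - \frac{170}{3} = 2 + \frac{170}{3} = \frac{176}{3}$)
$g = 76$
$p = \frac{176}{3} \approx 58.667$
$Y{\left(G,I \right)} = 76 - G$
$\frac{\left(9559 - -1713\right) - 208}{Y{\left(-186,171 \right)} + p} = \frac{\left(9559 - -1713\right) - 208}{\left(76 - -186\right) + \frac{176}{3}} = \frac{\left(9559 + 1713\right) - 208}{\left(76 + 186\right) + \frac{176}{3}} = \frac{11272 - 208}{262 + \frac{176}{3}} = \frac{11064}{\frac{962}{3}} = 11064 \cdot \frac{3}{962} = \frac{16596}{481}$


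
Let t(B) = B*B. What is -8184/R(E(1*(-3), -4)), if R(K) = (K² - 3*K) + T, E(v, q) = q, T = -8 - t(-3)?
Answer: -744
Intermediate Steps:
t(B) = B²
T = -17 (T = -8 - 1*(-3)² = -8 - 1*9 = -8 - 9 = -17)
R(K) = -17 + K² - 3*K (R(K) = (K² - 3*K) - 17 = -17 + K² - 3*K)
-8184/R(E(1*(-3), -4)) = -8184/(-17 + (-4)² - 3*(-4)) = -8184/(-17 + 16 + 12) = -8184/11 = -8184*1/11 = -744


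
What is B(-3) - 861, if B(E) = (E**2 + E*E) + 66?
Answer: -777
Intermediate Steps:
B(E) = 66 + 2*E**2 (B(E) = (E**2 + E**2) + 66 = 2*E**2 + 66 = 66 + 2*E**2)
B(-3) - 861 = (66 + 2*(-3)**2) - 861 = (66 + 2*9) - 861 = (66 + 18) - 861 = 84 - 861 = -777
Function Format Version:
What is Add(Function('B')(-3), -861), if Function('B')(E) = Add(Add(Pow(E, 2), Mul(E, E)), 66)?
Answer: -777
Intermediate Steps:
Function('B')(E) = Add(66, Mul(2, Pow(E, 2))) (Function('B')(E) = Add(Add(Pow(E, 2), Pow(E, 2)), 66) = Add(Mul(2, Pow(E, 2)), 66) = Add(66, Mul(2, Pow(E, 2))))
Add(Function('B')(-3), -861) = Add(Add(66, Mul(2, Pow(-3, 2))), -861) = Add(Add(66, Mul(2, 9)), -861) = Add(Add(66, 18), -861) = Add(84, -861) = -777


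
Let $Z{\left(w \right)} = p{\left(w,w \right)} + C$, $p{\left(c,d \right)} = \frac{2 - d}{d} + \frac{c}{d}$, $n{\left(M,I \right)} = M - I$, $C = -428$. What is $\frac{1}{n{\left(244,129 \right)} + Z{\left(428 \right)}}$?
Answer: $- \frac{214}{66981} \approx -0.0031949$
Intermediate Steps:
$p{\left(c,d \right)} = \frac{c}{d} + \frac{2 - d}{d}$ ($p{\left(c,d \right)} = \frac{2 - d}{d} + \frac{c}{d} = \frac{c}{d} + \frac{2 - d}{d}$)
$Z{\left(w \right)} = -428 + \frac{2}{w}$ ($Z{\left(w \right)} = \frac{2 + w - w}{w} - 428 = \frac{1}{w} 2 - 428 = \frac{2}{w} - 428 = -428 + \frac{2}{w}$)
$\frac{1}{n{\left(244,129 \right)} + Z{\left(428 \right)}} = \frac{1}{\left(244 - 129\right) - \left(428 - \frac{2}{428}\right)} = \frac{1}{\left(244 - 129\right) + \left(-428 + 2 \cdot \frac{1}{428}\right)} = \frac{1}{115 + \left(-428 + \frac{1}{214}\right)} = \frac{1}{115 - \frac{91591}{214}} = \frac{1}{- \frac{66981}{214}} = - \frac{214}{66981}$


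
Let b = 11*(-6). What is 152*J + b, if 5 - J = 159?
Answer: -23474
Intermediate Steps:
J = -154 (J = 5 - 1*159 = 5 - 159 = -154)
b = -66
152*J + b = 152*(-154) - 66 = -23408 - 66 = -23474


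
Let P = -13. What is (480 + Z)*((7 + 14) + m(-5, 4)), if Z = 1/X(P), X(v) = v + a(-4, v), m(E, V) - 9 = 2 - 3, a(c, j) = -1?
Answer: 194851/14 ≈ 13918.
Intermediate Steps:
m(E, V) = 8 (m(E, V) = 9 + (2 - 3) = 9 - 1 = 8)
X(v) = -1 + v (X(v) = v - 1 = -1 + v)
Z = -1/14 (Z = 1/(-1 - 13) = 1/(-14) = -1/14 ≈ -0.071429)
(480 + Z)*((7 + 14) + m(-5, 4)) = (480 - 1/14)*((7 + 14) + 8) = 6719*(21 + 8)/14 = (6719/14)*29 = 194851/14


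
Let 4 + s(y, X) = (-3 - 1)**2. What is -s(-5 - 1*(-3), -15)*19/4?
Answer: -57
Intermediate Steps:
s(y, X) = 12 (s(y, X) = -4 + (-3 - 1)**2 = -4 + (-4)**2 = -4 + 16 = 12)
-s(-5 - 1*(-3), -15)*19/4 = -12*19/4 = -1*57 = -57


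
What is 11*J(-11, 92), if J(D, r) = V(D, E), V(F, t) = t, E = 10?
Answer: 110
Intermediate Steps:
J(D, r) = 10
11*J(-11, 92) = 11*10 = 110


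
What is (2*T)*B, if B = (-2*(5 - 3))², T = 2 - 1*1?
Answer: 32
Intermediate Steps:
T = 1 (T = 2 - 1 = 1)
B = 16 (B = (-4)² = 16)
(2*T)*B = (2*1)*16 = 2*16 = 32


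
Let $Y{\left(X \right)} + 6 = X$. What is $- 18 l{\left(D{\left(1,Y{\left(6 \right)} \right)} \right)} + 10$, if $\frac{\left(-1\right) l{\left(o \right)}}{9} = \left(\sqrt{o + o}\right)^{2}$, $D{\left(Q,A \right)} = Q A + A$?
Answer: $10$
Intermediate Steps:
$Y{\left(X \right)} = -6 + X$
$D{\left(Q,A \right)} = A + A Q$ ($D{\left(Q,A \right)} = A Q + A = A + A Q$)
$l{\left(o \right)} = - 18 o$ ($l{\left(o \right)} = - 9 \left(\sqrt{o + o}\right)^{2} = - 9 \left(\sqrt{2 o}\right)^{2} = - 9 \left(\sqrt{2} \sqrt{o}\right)^{2} = - 9 \cdot 2 o = - 18 o$)
$- 18 l{\left(D{\left(1,Y{\left(6 \right)} \right)} \right)} + 10 = - 18 \left(- 18 \left(-6 + 6\right) \left(1 + 1\right)\right) + 10 = - 18 \left(- 18 \cdot 0 \cdot 2\right) + 10 = - 18 \left(\left(-18\right) 0\right) + 10 = \left(-18\right) 0 + 10 = 0 + 10 = 10$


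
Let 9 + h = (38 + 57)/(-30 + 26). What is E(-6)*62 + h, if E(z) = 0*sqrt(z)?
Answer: -131/4 ≈ -32.750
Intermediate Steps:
E(z) = 0
h = -131/4 (h = -9 + (38 + 57)/(-30 + 26) = -9 + 95/(-4) = -9 + 95*(-1/4) = -9 - 95/4 = -131/4 ≈ -32.750)
E(-6)*62 + h = 0*62 - 131/4 = 0 - 131/4 = -131/4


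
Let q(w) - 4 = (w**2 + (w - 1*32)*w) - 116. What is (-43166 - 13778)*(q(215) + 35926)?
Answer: -6912090496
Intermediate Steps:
q(w) = -112 + w**2 + w*(-32 + w) (q(w) = 4 + ((w**2 + (w - 1*32)*w) - 116) = 4 + ((w**2 + (w - 32)*w) - 116) = 4 + ((w**2 + (-32 + w)*w) - 116) = 4 + ((w**2 + w*(-32 + w)) - 116) = 4 + (-116 + w**2 + w*(-32 + w)) = -112 + w**2 + w*(-32 + w))
(-43166 - 13778)*(q(215) + 35926) = (-43166 - 13778)*((-112 - 32*215 + 2*215**2) + 35926) = -56944*((-112 - 6880 + 2*46225) + 35926) = -56944*((-112 - 6880 + 92450) + 35926) = -56944*(85458 + 35926) = -56944*121384 = -6912090496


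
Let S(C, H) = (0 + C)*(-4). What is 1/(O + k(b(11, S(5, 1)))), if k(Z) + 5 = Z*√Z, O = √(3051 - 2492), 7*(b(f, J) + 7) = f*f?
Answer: 49/(-245 + 49*√559 + 432*√14) ≈ 0.019368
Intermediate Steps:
S(C, H) = -4*C (S(C, H) = C*(-4) = -4*C)
b(f, J) = -7 + f²/7 (b(f, J) = -7 + (f*f)/7 = -7 + f²/7)
O = √559 ≈ 23.643
k(Z) = -5 + Z^(3/2) (k(Z) = -5 + Z*√Z = -5 + Z^(3/2))
1/(O + k(b(11, S(5, 1)))) = 1/(√559 + (-5 + (-7 + (⅐)*11²)^(3/2))) = 1/(√559 + (-5 + (-7 + (⅐)*121)^(3/2))) = 1/(√559 + (-5 + (-7 + 121/7)^(3/2))) = 1/(√559 + (-5 + (72/7)^(3/2))) = 1/(√559 + (-5 + 432*√14/49)) = 1/(-5 + √559 + 432*√14/49)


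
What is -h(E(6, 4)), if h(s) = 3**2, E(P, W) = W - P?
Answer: -9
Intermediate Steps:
h(s) = 9
-h(E(6, 4)) = -1*9 = -9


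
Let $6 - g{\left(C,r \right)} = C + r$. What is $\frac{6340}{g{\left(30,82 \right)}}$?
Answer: $- \frac{3170}{53} \approx -59.811$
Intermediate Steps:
$g{\left(C,r \right)} = 6 - C - r$ ($g{\left(C,r \right)} = 6 - \left(C + r\right) = 6 - C - r$)
$\frac{6340}{g{\left(30,82 \right)}} = \frac{6340}{6 - 30 - 82} = \frac{6340}{-106} = 6340 \left(- \frac{1}{106}\right) = - \frac{3170}{53}$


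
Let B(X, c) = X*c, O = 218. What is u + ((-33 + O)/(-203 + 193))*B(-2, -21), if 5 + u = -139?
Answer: -921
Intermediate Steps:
u = -144 (u = -5 - 139 = -144)
u + ((-33 + O)/(-203 + 193))*B(-2, -21) = -144 + ((-33 + 218)/(-203 + 193))*(-2*(-21)) = -144 + (185/(-10))*42 = -144 + (185*(-⅒))*42 = -144 - 37/2*42 = -144 - 777 = -921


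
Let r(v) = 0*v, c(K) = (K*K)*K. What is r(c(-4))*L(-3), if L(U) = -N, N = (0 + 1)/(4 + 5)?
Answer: 0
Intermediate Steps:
c(K) = K**3 (c(K) = K**2*K = K**3)
N = 1/9 ≈ 0.11111
L(U) = -1/9 (L(U) = -1*1/9 = -1/9)
r(v) = 0
r(c(-4))*L(-3) = 0*(-1/9) = 0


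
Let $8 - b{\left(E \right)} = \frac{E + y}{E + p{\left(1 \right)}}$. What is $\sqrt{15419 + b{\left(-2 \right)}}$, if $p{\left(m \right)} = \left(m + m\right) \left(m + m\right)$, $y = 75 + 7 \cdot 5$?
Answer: $\sqrt{15373} \approx 123.99$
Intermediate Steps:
$y = 110$ ($y = 75 + 35 = 110$)
$p{\left(m \right)} = 4 m^{2}$ ($p{\left(m \right)} = 2 m 2 m = 4 m^{2}$)
$b{\left(E \right)} = 8 - \frac{110 + E}{4 + E}$ ($b{\left(E \right)} = 8 - \frac{E + 110}{E + 4 \cdot 1^{2}} = 8 - \frac{110 + E}{E + 4 \cdot 1} = 8 - \frac{110 + E}{E + 4} = 8 - \frac{110 + E}{4 + E}$)
$\sqrt{15419 + b{\left(-2 \right)}} = \sqrt{15419 + \frac{-78 + 7 \left(-2\right)}{4 - 2}} = \sqrt{15419 + \frac{-78 - 14}{2}} = \sqrt{15419 + \frac{1}{2} \left(-92\right)} = \sqrt{15419 - 46} = \sqrt{15373}$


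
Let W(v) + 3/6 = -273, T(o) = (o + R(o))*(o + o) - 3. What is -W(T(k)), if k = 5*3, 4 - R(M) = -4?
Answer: 547/2 ≈ 273.50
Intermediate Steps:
R(M) = 8 (R(M) = 4 - 1*(-4) = 4 + 4 = 8)
k = 15
T(o) = -3 + 2*o*(8 + o) (T(o) = (o + 8)*(o + o) - 3 = (8 + o)*(2*o) - 3 = 2*o*(8 + o) - 3 = -3 + 2*o*(8 + o))
W(v) = -547/2 (W(v) = -½ - 273 = -547/2)
-W(T(k)) = -1*(-547/2) = 547/2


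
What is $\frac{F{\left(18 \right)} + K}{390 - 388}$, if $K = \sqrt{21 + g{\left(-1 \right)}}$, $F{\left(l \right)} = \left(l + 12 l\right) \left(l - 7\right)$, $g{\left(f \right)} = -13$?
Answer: $1287 + \sqrt{2} \approx 1288.4$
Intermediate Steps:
$F{\left(l \right)} = 13 l \left(-7 + l\right)$
$K = 2 \sqrt{2}$ ($K = \sqrt{21 - 13} = \sqrt{8} = 2 \sqrt{2} \approx 2.8284$)
$\frac{F{\left(18 \right)} + K}{390 - 388} = \frac{13 \cdot 18 \left(-7 + 18\right) + 2 \sqrt{2}}{390 - 388} = \frac{13 \cdot 18 \cdot 11 + 2 \sqrt{2}}{2} = \left(2574 + 2 \sqrt{2}\right) \frac{1}{2} = 1287 + \sqrt{2}$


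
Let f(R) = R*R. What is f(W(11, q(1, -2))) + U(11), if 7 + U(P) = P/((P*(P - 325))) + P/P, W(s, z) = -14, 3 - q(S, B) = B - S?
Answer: 59659/314 ≈ 190.00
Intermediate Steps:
q(S, B) = 3 + S - B (q(S, B) = 3 - (B - S) = 3 + (S - B) = 3 + S - B)
f(R) = R²
U(P) = -6 + 1/(-325 + P) (U(P) = -7 + (P/((P*(P - 325))) + P/P) = -7 + (P/((P*(-325 + P))) + 1) = -7 + (P*(1/(P*(-325 + P))) + 1) = -7 + (1/(-325 + P) + 1) = -7 + (1 + 1/(-325 + P)) = -6 + 1/(-325 + P))
f(W(11, q(1, -2))) + U(11) = (-14)² + (1951 - 6*11)/(-325 + 11) = 196 + (1951 - 66)/(-314) = 196 - 1/314*1885 = 196 - 1885/314 = 59659/314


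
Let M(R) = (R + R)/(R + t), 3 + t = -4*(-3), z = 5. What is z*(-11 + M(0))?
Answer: -55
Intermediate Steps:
t = 9 (t = -3 - 4*(-3) = -3 + 12 = 9)
M(R) = 2*R/(9 + R) (M(R) = (R + R)/(R + 9) = (2*R)/(9 + R) = 2*R/(9 + R))
z*(-11 + M(0)) = 5*(-11 + 2*0/(9 + 0)) = 5*(-11 + 2*0/9) = 5*(-11 + 2*0*(⅑)) = 5*(-11 + 0) = 5*(-11) = -55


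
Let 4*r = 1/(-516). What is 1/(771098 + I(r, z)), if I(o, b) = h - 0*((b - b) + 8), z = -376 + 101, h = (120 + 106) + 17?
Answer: 1/771341 ≈ 1.2964e-6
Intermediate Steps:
h = 243 (h = 226 + 17 = 243)
r = -1/2064 (r = (1/4)/(-516) = (1/4)*(-1/516) = -1/2064 ≈ -0.00048450)
z = -275
I(o, b) = 243 (I(o, b) = 243 - 0*((b - b) + 8) = 243 - 0*(0 + 8) = 243 - 0*8 = 243 - 1*0 = 243 + 0 = 243)
1/(771098 + I(r, z)) = 1/(771098 + 243) = 1/771341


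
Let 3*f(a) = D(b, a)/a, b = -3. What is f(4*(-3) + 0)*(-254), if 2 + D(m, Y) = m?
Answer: -635/18 ≈ -35.278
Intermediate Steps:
D(m, Y) = -2 + m
f(a) = -5/(3*a) (f(a) = ((-2 - 3)/a)/3 = (-5/a)/3 = -5/(3*a))
f(4*(-3) + 0)*(-254) = -5/(3*(4*(-3) + 0))*(-254) = -5/(3*(-12 + 0))*(-254) = -5/3/(-12)*(-254) = -5/3*(-1/12)*(-254) = (5/36)*(-254) = -635/18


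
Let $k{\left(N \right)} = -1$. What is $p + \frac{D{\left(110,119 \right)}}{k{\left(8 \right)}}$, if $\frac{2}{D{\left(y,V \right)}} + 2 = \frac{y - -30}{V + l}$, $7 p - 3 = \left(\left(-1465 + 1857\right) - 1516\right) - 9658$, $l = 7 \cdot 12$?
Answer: $- \frac{204598}{133} \approx -1538.3$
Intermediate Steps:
$l = 84$
$p = - \frac{10779}{7}$ ($p = \frac{3}{7} + \frac{\left(\left(-1465 + 1857\right) - 1516\right) - 9658}{7} = \frac{3}{7} + \frac{\left(392 - 1516\right) - 9658}{7} = \frac{3}{7} + \frac{-1124 - 9658}{7} = \frac{3}{7} + \frac{1}{7} \left(-10782\right) = \frac{3}{7} - \frac{10782}{7} = - \frac{10779}{7} \approx -1539.9$)
$D{\left(y,V \right)} = \frac{2}{-2 + \frac{30 + y}{84 + V}}$ ($D{\left(y,V \right)} = \frac{2}{-2 + \frac{y - -30}{V + 84}} = \frac{2}{-2 + \frac{y + \left(-23 + 53\right)}{84 + V}} = \frac{2}{-2 + \frac{y + 30}{84 + V}} = \frac{2}{-2 + \frac{30 + y}{84 + V}}$)
$p + \frac{D{\left(110,119 \right)}}{k{\left(8 \right)}} = - \frac{10779}{7} + \frac{2 \frac{1}{-138 + 110 - 238} \left(84 + 119\right)}{-1} = - \frac{10779}{7} + 2 \frac{1}{-138 + 110 - 238} \cdot 203 \left(-1\right) = - \frac{10779}{7} + 2 \frac{1}{-266} \cdot 203 \left(-1\right) = - \frac{10779}{7} + 2 \left(- \frac{1}{266}\right) 203 \left(-1\right) = - \frac{10779}{7} - - \frac{29}{19} = - \frac{10779}{7} + \frac{29}{19} = - \frac{204598}{133}$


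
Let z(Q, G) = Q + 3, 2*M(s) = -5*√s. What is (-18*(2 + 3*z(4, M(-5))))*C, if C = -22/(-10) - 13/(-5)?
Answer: -9936/5 ≈ -1987.2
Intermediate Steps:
M(s) = -5*√s/2 (M(s) = (-5*√s)/2 = -5*√s/2)
z(Q, G) = 3 + Q
C = 24/5 (C = -22*(-⅒) - 13*(-⅕) = 11/5 + 13/5 = 24/5 ≈ 4.8000)
(-18*(2 + 3*z(4, M(-5))))*C = -18*(2 + 3*(3 + 4))*(24/5) = -18*(2 + 3*7)*(24/5) = -18*(2 + 21)*(24/5) = -18*23*(24/5) = -414*24/5 = -9936/5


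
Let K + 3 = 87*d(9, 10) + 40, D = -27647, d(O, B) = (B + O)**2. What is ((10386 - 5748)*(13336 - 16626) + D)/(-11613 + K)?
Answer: -15286667/19831 ≈ -770.85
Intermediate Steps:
K = 31444 (K = -3 + (87*(10 + 9)**2 + 40) = -3 + (87*19**2 + 40) = -3 + (87*361 + 40) = -3 + (31407 + 40) = -3 + 31447 = 31444)
((10386 - 5748)*(13336 - 16626) + D)/(-11613 + K) = ((10386 - 5748)*(13336 - 16626) - 27647)/(-11613 + 31444) = (4638*(-3290) - 27647)/19831 = (-15259020 - 27647)*(1/19831) = -15286667*1/19831 = -15286667/19831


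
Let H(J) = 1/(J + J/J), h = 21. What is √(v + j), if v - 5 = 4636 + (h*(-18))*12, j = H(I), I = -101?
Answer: √10499/10 ≈ 10.246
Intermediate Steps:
H(J) = 1/(1 + J) (H(J) = 1/(J + 1) = 1/(1 + J))
j = -1/100 (j = 1/(1 - 101) = 1/(-100) = -1/100 ≈ -0.010000)
v = 105 (v = 5 + (4636 + (21*(-18))*12) = 5 + (4636 - 378*12) = 5 + (4636 - 4536) = 5 + 100 = 105)
√(v + j) = √(105 - 1/100) = √(10499/100) = √10499/10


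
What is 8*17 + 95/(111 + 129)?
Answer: 6547/48 ≈ 136.40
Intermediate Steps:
8*17 + 95/(111 + 129) = 136 + 95/240 = 136 + 95*(1/240) = 136 + 19/48 = 6547/48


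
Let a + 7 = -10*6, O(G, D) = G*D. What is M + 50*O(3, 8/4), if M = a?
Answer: 233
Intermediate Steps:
O(G, D) = D*G
a = -67 (a = -7 - 10*6 = -7 - 60 = -67)
M = -67
M + 50*O(3, 8/4) = -67 + 50*((8/4)*3) = -67 + 50*((8*(1/4))*3) = -67 + 50*(2*3) = -67 + 50*6 = -67 + 300 = 233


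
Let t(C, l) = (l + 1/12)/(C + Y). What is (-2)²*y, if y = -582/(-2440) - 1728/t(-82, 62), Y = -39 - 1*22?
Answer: 723563871/45445 ≈ 15922.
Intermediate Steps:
Y = -61 (Y = -39 - 22 = -61)
t(C, l) = (1/12 + l)/(-61 + C) (t(C, l) = (l + 1/12)/(C - 61) = (l + 1/12)/(-61 + C) = (1/12 + l)/(-61 + C))
y = 723563871/181780 (y = -582/(-2440) - 1728*(-61 - 82)/(1/12 + 62) = -582*(-1/2440) - 1728/((745/12)/(-143)) = 291/1220 - 1728/((-1/143*745/12)) = 291/1220 - 1728/(-745/1716) = 291/1220 - 1728*(-1716/745) = 291/1220 + 2965248/745 = 723563871/181780 ≈ 3980.4)
(-2)²*y = (-2)²*(723563871/181780) = 4*(723563871/181780) = 723563871/45445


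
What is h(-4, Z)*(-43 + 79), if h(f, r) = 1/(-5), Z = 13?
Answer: -36/5 ≈ -7.2000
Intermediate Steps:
h(f, r) = -⅕
h(-4, Z)*(-43 + 79) = -(-43 + 79)/5 = -⅕*36 = -36/5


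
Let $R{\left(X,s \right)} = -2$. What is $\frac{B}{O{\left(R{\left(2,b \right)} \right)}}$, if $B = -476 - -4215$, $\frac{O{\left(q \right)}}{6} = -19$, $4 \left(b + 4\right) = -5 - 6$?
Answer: $- \frac{3739}{114} \approx -32.798$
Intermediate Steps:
$b = - \frac{27}{4}$ ($b = -4 + \frac{-5 - 6}{4} = -4 + \frac{1}{4} \left(-11\right) = -4 - \frac{11}{4} = - \frac{27}{4} \approx -6.75$)
$O{\left(q \right)} = -114$ ($O{\left(q \right)} = 6 \left(-19\right) = -114$)
$B = 3739$ ($B = -476 + 4215 = 3739$)
$\frac{B}{O{\left(R{\left(2,b \right)} \right)}} = \frac{3739}{-114} = 3739 \left(- \frac{1}{114}\right) = - \frac{3739}{114}$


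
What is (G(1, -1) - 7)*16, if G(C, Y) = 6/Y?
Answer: -208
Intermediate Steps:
(G(1, -1) - 7)*16 = (6/(-1) - 7)*16 = (6*(-1) - 7)*16 = (-6 - 7)*16 = -13*16 = -208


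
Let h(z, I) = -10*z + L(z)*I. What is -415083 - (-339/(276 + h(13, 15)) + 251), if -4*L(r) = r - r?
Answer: -60638425/146 ≈ -4.1533e+5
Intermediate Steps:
L(r) = 0 (L(r) = -(r - r)/4 = -1/4*0 = 0)
h(z, I) = -10*z (h(z, I) = -10*z + 0*I = -10*z + 0 = -10*z)
-415083 - (-339/(276 + h(13, 15)) + 251) = -415083 - (-339/(276 - 10*13) + 251) = -415083 - (-339/(276 - 130) + 251) = -415083 - (-339/146 + 251) = -415083 - 1*36307/146 = -415083 - 36307/146 = -60638425/146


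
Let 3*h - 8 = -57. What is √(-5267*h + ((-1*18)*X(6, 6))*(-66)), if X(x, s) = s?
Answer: √838401/3 ≈ 305.21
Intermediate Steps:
h = -49/3 (h = 8/3 + (⅓)*(-57) = 8/3 - 19 = -49/3 ≈ -16.333)
√(-5267*h + ((-1*18)*X(6, 6))*(-66)) = √(-5267*(-49/3) + (-1*18*6)*(-66)) = √(258083/3 - 18*6*(-66)) = √(258083/3 - 108*(-66)) = √(258083/3 + 7128) = √(279467/3) = √838401/3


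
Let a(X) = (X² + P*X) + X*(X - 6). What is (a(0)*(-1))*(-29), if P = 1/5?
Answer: 0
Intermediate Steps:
P = ⅕ ≈ 0.20000
a(X) = X² + X/5 + X*(-6 + X) (a(X) = (X² + X/5) + X*(X - 6) = (X² + X/5) + X*(-6 + X) = X² + X/5 + X*(-6 + X))
(a(0)*(-1))*(-29) = (((⅕)*0*(-29 + 10*0))*(-1))*(-29) = (((⅕)*0*(-29 + 0))*(-1))*(-29) = (((⅕)*0*(-29))*(-1))*(-29) = (0*(-1))*(-29) = 0*(-29) = 0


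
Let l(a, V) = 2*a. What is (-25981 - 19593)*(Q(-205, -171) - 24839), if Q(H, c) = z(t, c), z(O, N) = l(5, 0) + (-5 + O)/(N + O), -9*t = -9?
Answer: 96182240762/85 ≈ 1.1316e+9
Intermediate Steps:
t = 1 (t = -⅑*(-9) = 1)
z(O, N) = 10 + (-5 + O)/(N + O) (z(O, N) = 2*5 + (-5 + O)/(N + O) = 10 + (-5 + O)/(N + O))
Q(H, c) = (6 + 10*c)/(1 + c) (Q(H, c) = (-5 + 10*c + 11*1)/(c + 1) = (-5 + 10*c + 11)/(1 + c) = (6 + 10*c)/(1 + c))
(-25981 - 19593)*(Q(-205, -171) - 24839) = (-25981 - 19593)*(2*(3 + 5*(-171))/(1 - 171) - 24839) = -45574*(2*(3 - 855)/(-170) - 24839) = -45574*(2*(-1/170)*(-852) - 24839) = -45574*(852/85 - 24839) = -45574*(-2110463/85) = 96182240762/85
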